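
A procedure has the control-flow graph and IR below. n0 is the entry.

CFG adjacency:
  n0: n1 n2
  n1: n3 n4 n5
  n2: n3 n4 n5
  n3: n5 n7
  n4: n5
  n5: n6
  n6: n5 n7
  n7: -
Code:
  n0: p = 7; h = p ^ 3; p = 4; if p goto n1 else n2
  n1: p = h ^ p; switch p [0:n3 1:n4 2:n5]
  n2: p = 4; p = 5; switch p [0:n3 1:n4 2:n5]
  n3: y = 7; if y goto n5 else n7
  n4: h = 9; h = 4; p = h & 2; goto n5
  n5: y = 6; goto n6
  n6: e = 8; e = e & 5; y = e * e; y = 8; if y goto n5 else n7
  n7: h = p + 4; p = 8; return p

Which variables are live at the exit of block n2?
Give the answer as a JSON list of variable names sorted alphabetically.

def/use:
  n0 def {h,p} use ∅
  n1 def {p} use {h,p}
  n2 def {p} use ∅
  n3 def {y} use ∅
  n4 def {h,p} use ∅
  n5 def {y} use ∅
  n6 def {e,y} use ∅
  n7 def {h,p} use {p}

Live sets:
  n0: in=∅ out={h,p}
  n1: in={h,p} out={p}
  n2: in=∅ out={p}
  n3: in={p} out={p}
  n4: in=∅ out={p}
  n5: in={p} out={p}
  n6: in={p} out={p}
  n7: in={p} out=∅

live-out(n2) = ["p"]

Answer: ["p"]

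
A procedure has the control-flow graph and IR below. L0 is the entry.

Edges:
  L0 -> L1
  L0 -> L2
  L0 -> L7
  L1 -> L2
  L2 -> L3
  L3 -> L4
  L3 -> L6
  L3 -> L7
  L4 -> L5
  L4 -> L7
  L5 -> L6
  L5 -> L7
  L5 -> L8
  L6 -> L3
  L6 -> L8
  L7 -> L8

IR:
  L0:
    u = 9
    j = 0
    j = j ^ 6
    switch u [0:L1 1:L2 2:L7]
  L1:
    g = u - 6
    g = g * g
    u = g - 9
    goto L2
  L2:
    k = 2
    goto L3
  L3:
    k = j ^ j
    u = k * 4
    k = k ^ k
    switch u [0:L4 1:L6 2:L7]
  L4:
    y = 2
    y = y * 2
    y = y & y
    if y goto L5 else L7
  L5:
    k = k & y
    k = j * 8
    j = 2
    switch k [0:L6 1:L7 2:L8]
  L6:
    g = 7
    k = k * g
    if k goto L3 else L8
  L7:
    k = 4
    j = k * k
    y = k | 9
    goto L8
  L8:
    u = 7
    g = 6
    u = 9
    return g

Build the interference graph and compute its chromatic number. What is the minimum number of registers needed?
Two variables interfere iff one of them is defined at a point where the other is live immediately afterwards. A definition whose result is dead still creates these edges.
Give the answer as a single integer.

Per-block:
  L0 def {j,u} use ∅
  L1 def {g,u} use {u}
  L2 def {k} use ∅
  L3 def {k,u} use {j}
  L4 def {y} use ∅
  L5 def {j,k} use {j,k,y}
  L6 def {g,k} use {k}
  L7 def {j,k,y} use ∅
  L8 def {g,u} use ∅

Backward fixpoint:
  live L0: ∅→{j,u}
  live L1: {j,u}→{j}
  live L2: {j}→{j}
  live L3: {j}→{j,k}
  live L4: {j,k}→{j,k,y}
  live L5: {j,k,y}→{j,k}
  live L6: {j,k}→{j}
  live L7: ∅→∅
  live L8: ∅→∅

Interference:
  g — {j,k,u}
  j — {g,k,u,y}
  k — {g,j,u,y}
  u — {g,j,k}
  y — {j,k}

Colouring:
  lower bound: {g,j,k,u} mutually conflict ⇒ χ ≥ 4
  assign g→c2 j→c0 k→c1 u→c3 y→c2 — no edge inside a register ⇒ χ ≤ 4
  χ = 4

Answer: 4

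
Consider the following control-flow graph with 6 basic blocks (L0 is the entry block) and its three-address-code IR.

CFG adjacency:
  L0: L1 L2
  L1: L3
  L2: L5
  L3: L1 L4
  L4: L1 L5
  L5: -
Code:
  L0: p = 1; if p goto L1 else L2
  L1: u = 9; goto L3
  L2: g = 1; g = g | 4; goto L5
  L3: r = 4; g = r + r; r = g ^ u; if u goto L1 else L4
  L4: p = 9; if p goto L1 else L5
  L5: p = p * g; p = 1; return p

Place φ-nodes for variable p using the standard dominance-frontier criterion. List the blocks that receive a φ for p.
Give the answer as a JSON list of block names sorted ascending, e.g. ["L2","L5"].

idom tree: L1←L0 L2←L0 L3←L1 L4←L3 L5←L0
Join-block Dom:
  L1: preds {L0,L3,L4}: {L0} ∩ {L0,L1,L3} ∩ {L0,L1,L3,L4} = {L0}; idom=L0
  L5: preds {L2,L4}: {L0,L2} ∩ {L0,L1,L3,L4} = {L0}; idom=L0

DF walk-up:
  join L1 pred L0: · stop@L0
  join L1 pred L3: L3→L1 stop@L0
  join L1 pred L4: L4→L3→L1 stop@L0
  join L5 pred L2: L2 stop@L0
  join L5 pred L4: L4→L3→L1 stop@L0
  L0 → ∅
  L1 → {L1,L5}
  L2 → {L5}
  L3 → {L1,L5}
  L4 → {L1,L5}
  L5 → ∅

φ for p: defs {L0,L4,L5}
  DF⁺ = {L1,L5}

Answer: ["L1", "L5"]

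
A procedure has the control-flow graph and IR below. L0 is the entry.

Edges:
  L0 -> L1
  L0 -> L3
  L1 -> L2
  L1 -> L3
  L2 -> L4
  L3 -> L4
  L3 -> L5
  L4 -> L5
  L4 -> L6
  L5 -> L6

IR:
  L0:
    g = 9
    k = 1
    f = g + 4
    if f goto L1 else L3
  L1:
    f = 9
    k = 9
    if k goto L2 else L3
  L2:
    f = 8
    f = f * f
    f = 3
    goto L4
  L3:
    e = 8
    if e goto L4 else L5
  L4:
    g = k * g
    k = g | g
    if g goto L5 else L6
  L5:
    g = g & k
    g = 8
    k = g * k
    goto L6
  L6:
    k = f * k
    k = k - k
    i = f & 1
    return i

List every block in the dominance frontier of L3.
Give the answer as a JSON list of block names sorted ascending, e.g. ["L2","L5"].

Answer: ["L4", "L5"]

Derivation:
idom tree: L1←L0 L2←L1 L3←L0 L4←L0 L5←L0 L6←L0
Dom∩ at merges:
  L3: preds {L0,L1}: {L0} ∩ {L0,L1} = {L0}; idom=L0
  L4: preds {L2,L3}: {L0,L1,L2} ∩ {L0,L3} = {L0}; idom=L0
  L5: preds {L3,L4}: {L0,L3} ∩ {L0,L4} = {L0}; idom=L0
  L6: preds {L4,L5}: {L0,L4} ∩ {L0,L5} = {L0}; idom=L0

Frontier:
  join L3 pred L0: · stop@L0
  join L3 pred L1: L1 stop@L0
  join L4 pred L2: L2→L1 stop@L0
  join L4 pred L3: L3 stop@L0
  join L5 pred L3: L3 stop@L0
  join L5 pred L4: L4 stop@L0
  join L6 pred L4: L4 stop@L0
  join L6 pred L5: L5 stop@L0
  L0 → ∅
  L1 → {L3,L4}
  L2 → {L4}
  L3 → {L4,L5}
  L4 → {L5,L6}
  L5 → {L6}
  L6 → ∅

DF(L3) = ["L4", "L5"]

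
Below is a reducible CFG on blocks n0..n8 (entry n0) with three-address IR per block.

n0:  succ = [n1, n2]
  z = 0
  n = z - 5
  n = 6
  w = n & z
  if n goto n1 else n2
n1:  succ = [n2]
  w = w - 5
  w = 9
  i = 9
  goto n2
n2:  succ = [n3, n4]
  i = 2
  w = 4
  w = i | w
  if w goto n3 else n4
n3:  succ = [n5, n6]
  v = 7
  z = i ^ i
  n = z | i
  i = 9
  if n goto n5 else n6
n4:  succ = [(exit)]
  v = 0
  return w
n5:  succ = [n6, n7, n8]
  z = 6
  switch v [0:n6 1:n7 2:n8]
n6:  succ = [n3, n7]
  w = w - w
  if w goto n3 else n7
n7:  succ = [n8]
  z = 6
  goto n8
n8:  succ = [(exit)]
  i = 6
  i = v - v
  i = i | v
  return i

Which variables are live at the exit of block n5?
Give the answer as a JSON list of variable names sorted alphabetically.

Per-block:
  n0 def {n,w,z} use ∅
  n1 def {i,w} use {w}
  n2 def {i,w} use ∅
  n3 def {i,n,v,z} use {i}
  n4 def {v} use {w}
  n5 def {z} use {v}
  n6 def {w} use {w}
  n7 def {z} use ∅
  n8 def {i} use {v}

Liveness:
  live n0: ∅→{w}
  live n1: {w}→∅
  live n2: ∅→{i,w}
  live n3: {i,w}→{i,v,w}
  live n4: {w}→∅
  live n5: {i,v,w}→{i,v,w}
  live n6: {i,v,w}→{i,v,w}
  live n7: {v}→{v}
  live n8: {v}→∅

live-out(n5) = ["i", "v", "w"]

Answer: ["i", "v", "w"]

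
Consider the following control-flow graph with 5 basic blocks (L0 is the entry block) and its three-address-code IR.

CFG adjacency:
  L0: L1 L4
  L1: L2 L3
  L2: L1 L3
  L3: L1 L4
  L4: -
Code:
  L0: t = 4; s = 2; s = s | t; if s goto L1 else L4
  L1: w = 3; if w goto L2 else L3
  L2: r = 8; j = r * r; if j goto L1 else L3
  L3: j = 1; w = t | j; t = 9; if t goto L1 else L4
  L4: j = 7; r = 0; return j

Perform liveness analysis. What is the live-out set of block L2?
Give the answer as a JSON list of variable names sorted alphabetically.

Answer: ["t"]

Working:
Block summaries:
  L0: {s,t} / ∅
  L1: {w} / ∅
  L2: {j,r} / ∅
  L3: {j,t,w} / {t}
  L4: {j,r} / ∅

Backward fixpoint:
  L0 li=∅ lo={t}
  L1 li={t} lo={t}
  L2 li={t} lo={t}
  L3 li={t} lo={t}
  L4 li=∅ lo=∅

live-out(L2) = ["t"]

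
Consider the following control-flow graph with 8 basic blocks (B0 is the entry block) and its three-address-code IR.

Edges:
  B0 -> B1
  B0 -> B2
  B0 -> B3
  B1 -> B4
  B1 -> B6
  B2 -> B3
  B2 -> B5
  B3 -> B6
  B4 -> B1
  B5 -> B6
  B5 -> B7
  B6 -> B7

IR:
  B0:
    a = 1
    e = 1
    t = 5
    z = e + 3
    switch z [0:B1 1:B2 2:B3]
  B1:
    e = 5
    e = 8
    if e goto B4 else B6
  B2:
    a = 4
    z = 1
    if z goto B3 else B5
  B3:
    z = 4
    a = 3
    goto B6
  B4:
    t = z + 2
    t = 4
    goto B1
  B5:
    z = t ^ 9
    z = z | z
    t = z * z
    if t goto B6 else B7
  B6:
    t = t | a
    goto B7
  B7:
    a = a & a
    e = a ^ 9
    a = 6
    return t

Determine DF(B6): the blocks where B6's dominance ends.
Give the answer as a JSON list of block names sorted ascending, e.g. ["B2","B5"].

Answer: ["B7"]

Analysis:
idom tree: B1←B0 B2←B0 B3←B0 B4←B1 B5←B2 B6←B0 B7←B0
Join-block Dom:
  B1: preds {B0,B4}: {B0} ∩ {B0,B1,B4} = {B0}; idom=B0
  B3: preds {B0,B2}: {B0} ∩ {B0,B2} = {B0}; idom=B0
  B6: preds {B1,B3,B5}: {B0,B1} ∩ {B0,B3} ∩ {B0,B2,B5} = {B0}; idom=B0
  B7: preds {B5,B6}: {B0,B2,B5} ∩ {B0,B6} = {B0}; idom=B0

DF walk-up:
  B1←B0: walk · to B0
  B1←B4: walk B4→B1 to B0
  B3←B0: walk · to B0
  B3←B2: walk B2 to B0
  B6←B1: walk B1 to B0
  B6←B3: walk B3 to B0
  B6←B5: walk B5→B2 to B0
  B7←B5: walk B5→B2 to B0
  B7←B6: walk B6 to B0
  DF(B0)=∅
  DF(B1)={B1,B6}
  DF(B2)={B3,B6,B7}
  DF(B3)={B6}
  DF(B4)={B1}
  DF(B5)={B6,B7}
  DF(B6)={B7}
  DF(B7)=∅

DF(B6) = ["B7"]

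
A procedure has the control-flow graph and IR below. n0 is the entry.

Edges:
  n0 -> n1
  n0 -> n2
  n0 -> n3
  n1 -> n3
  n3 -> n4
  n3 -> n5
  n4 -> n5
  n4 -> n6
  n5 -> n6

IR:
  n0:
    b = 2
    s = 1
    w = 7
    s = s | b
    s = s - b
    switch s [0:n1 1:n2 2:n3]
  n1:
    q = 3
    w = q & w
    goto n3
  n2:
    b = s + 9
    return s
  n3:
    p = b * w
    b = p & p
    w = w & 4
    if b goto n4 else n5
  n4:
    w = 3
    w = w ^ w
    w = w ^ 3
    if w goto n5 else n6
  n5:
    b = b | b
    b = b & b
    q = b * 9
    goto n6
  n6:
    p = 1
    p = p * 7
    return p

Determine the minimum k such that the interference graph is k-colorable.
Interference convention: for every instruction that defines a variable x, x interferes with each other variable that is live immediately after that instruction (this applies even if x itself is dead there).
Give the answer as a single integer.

Answer: 3

Analysis:
Block summaries:
  n0 def {b,s,w} use ∅
  n1 def {q,w} use {w}
  n2 def {b} use {s}
  n3 def {b,p,w} use {b,w}
  n4 def {w} use ∅
  n5 def {b,q} use {b}
  n6 def {p} use ∅

Backward fixpoint:
  live n0: ∅→{b,s,w}
  live n1: {b,w}→{b,w}
  live n2: {s}→∅
  live n3: {b,w}→{b}
  live n4: {b}→{b}
  live n5: {b}→∅
  live n6: ∅→∅

Interference:
  b↔{q,s,w}
  p↔{w}
  q↔{b,w}
  s↔{b,w}
  w↔{b,p,q,s}

Colouring:
  {b,q,w} pairwise interfere (3-clique) ⇒ χ ≥ 3
  assign b→r1 p→r1 q→r2 s→r2 w→r0 — no edge inside a register ⇒ χ ≤ 3
  χ = 3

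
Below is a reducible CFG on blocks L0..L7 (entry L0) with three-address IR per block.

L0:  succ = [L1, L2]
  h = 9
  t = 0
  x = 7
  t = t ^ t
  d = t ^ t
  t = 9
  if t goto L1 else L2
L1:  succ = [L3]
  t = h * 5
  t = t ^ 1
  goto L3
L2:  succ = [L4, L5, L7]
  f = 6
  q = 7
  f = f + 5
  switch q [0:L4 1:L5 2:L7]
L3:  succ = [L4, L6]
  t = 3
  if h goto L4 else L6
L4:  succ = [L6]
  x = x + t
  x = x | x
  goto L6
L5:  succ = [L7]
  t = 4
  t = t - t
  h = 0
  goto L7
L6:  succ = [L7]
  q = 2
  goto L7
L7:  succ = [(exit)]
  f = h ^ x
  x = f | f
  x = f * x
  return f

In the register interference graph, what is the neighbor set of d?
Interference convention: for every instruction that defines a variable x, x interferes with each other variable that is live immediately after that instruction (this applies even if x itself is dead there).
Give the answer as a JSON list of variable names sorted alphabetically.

Answer: ["h", "x"]

Analysis:
Per-block:
  L0: {d,h,t,x} / ∅
  L1: {t} / {h}
  L2: {f,q} / ∅
  L3: {t} / {h}
  L4: {x} / {t,x}
  L5: {h,t} / ∅
  L6: {q} / ∅
  L7: {f,x} / {h,x}

Backward fixpoint:
  live L0: ∅→{h,t,x}
  live L1: {h,x}→{h,x}
  live L2: {h,t,x}→{h,t,x}
  live L3: {h,x}→{h,t,x}
  live L4: {h,t,x}→{h,x}
  live L5: {x}→{h,x}
  live L6: {h,x}→{h,x}
  live L7: {h,x}→∅

Conflict graph:
  d: {h,x}
  f: {h,q,t,x}
  h: {d,f,q,t,x}
  q: {f,h,t,x}
  t: {f,h,q,x}
  x: {d,f,h,q,t}

N(d) = ["h", "x"]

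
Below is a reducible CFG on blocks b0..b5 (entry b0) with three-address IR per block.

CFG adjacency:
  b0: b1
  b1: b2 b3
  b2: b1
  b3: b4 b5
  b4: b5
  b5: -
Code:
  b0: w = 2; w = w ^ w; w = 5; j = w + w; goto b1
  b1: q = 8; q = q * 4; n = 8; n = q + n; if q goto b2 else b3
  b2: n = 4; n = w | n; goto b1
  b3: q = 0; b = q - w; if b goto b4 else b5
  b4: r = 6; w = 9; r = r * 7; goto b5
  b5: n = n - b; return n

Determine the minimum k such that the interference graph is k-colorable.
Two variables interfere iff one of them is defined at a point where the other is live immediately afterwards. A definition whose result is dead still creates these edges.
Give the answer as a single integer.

Answer: 4

Working:
Per-block:
  b0 def {j,w} use ∅
  b1 def {n,q} use ∅
  b2 def {n} use {w}
  b3 def {b,q} use {w}
  b4 def {r,w} use ∅
  b5 def {n} use {b,n}

Liveness:
  live b0: ∅→{w}
  live b1: {w}→{n,w}
  live b2: {w}→{w}
  live b3: {n,w}→{b,n}
  live b4: {b,n}→{b,n}
  live b5: {b,n}→∅

Interfere edges:
  b↔{n,r,w}
  j↔{w}
  n↔{b,q,r,w}
  q↔{n,w}
  r↔{b,n,w}
  w↔{b,j,n,q,r}

Chromatic number:
  lower bound: {b,n,r,w} mutually conflict ⇒ χ ≥ 4
  assign b→r2 j→r1 n→r1 q→r2 r→r3 w→r0 — no edge inside a register ⇒ χ ≤ 4
  χ = 4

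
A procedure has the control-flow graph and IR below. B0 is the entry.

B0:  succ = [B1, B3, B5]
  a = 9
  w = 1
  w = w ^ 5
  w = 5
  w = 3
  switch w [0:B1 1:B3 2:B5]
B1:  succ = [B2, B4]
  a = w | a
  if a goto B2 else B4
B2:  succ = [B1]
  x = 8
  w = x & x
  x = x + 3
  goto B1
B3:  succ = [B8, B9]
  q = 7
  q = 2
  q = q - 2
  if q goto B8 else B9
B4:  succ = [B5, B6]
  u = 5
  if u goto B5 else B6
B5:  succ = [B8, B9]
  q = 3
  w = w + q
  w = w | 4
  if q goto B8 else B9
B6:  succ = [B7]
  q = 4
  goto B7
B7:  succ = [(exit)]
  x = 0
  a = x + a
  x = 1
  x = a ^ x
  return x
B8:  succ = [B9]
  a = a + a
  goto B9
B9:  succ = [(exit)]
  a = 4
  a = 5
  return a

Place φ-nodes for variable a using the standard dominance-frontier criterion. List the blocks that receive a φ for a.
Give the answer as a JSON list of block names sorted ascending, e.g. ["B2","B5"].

idom tree: B1←B0 B2←B1 B3←B0 B4←B1 B5←B0 B6←B4 B7←B6 B8←B0 B9←B0
Dom at joins:
  B1: preds {B0,B2}: {B0} ∩ {B0,B1,B2} = {B0}; idom=B0
  B5: preds {B0,B4}: {B0} ∩ {B0,B1,B4} = {B0}; idom=B0
  B8: preds {B3,B5}: {B0,B3} ∩ {B0,B5} = {B0}; idom=B0
  B9: preds {B3,B5,B8}: {B0,B3} ∩ {B0,B5} ∩ {B0,B8} = {B0}; idom=B0

Frontier:
  B1←B0: walk · to B0
  B1←B2: walk B2→B1 to B0
  B5←B0: walk · to B0
  B5←B4: walk B4→B1 to B0
  B8←B3: walk B3 to B0
  B8←B5: walk B5 to B0
  B9←B3: walk B3 to B0
  B9←B5: walk B5 to B0
  B9←B8: walk B8 to B0
  B0 → ∅
  B1 → {B1,B5}
  B2 → {B1}
  B3 → {B8,B9}
  B4 → {B5}
  B5 → {B8,B9}
  B6 → ∅
  B7 → ∅
  B8 → {B9}
  B9 → ∅

φ for a: defs {B0,B1,B7,B8,B9}
  DF⁺ = {B1,B5,B8,B9}

Answer: ["B1", "B5", "B8", "B9"]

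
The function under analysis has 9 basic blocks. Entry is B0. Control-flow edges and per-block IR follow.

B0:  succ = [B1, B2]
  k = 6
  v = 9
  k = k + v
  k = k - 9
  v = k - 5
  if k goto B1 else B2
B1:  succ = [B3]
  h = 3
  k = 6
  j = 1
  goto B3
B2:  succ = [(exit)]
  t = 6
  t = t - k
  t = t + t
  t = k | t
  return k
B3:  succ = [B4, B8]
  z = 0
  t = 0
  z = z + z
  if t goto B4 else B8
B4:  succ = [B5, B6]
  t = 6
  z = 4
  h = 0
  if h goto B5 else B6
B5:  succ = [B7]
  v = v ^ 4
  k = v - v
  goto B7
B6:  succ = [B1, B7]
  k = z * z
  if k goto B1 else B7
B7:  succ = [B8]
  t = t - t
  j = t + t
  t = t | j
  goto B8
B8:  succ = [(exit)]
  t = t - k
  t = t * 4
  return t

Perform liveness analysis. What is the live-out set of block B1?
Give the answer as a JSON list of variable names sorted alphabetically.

Answer: ["k", "v"]

Derivation:
def/use:
  B0 def {k,v} use ∅
  B1 def {h,j,k} use ∅
  B2 def {t} use {k}
  B3 def {t,z} use ∅
  B4 def {h,t,z} use ∅
  B5 def {k,v} use {v}
  B6 def {k} use {z}
  B7 def {j,t} use {t}
  B8 def {t} use {k,t}

Liveness:
  B0 li=∅ lo={k,v}
  B1 li={v} lo={k,v}
  B2 li={k} lo=∅
  B3 li={k,v} lo={k,t,v}
  B4 li={v} lo={t,v,z}
  B5 li={t,v} lo={k,t}
  B6 li={t,v,z} lo={k,t,v}
  B7 li={k,t} lo={k,t}
  B8 li={k,t} lo=∅

live-out(B1) = ["k", "v"]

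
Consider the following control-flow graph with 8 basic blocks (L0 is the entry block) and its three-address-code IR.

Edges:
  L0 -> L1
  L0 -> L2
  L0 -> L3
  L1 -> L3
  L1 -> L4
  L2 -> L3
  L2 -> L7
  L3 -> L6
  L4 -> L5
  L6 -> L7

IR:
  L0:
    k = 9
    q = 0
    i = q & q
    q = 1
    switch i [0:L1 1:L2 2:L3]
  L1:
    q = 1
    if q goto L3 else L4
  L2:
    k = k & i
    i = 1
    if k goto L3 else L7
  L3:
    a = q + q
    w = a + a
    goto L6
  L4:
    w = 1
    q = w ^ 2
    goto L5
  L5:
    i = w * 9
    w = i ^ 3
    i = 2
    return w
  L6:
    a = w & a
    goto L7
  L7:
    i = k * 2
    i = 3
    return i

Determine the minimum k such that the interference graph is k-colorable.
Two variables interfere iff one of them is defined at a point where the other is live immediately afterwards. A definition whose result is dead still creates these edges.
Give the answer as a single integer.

def/use:
  L0: def={i,k,q} ue=∅
  L1: def={q} ue=∅
  L2: def={i,k} ue={i,k}
  L3: def={a,w} ue={q}
  L4: def={q,w} ue=∅
  L5: def={i,w} ue={w}
  L6: def={a} ue={a,w}
  L7: def={i} ue={k}

Backward fixpoint:
  L0 li=∅ lo={i,k,q}
  L1 li={k} lo={k,q}
  L2 li={i,k,q} lo={k,q}
  L3 li={k,q} lo={a,k,w}
  L4 li=∅ lo={w}
  L5 li={w} lo=∅
  L6 li={a,k,w} lo={k}
  L7 li={k} lo=∅

Conflict graph:
  a — {k,w}
  i — {k,q,w}
  k — {a,i,q,w}
  q — {i,k,w}
  w — {a,i,k,q}

Colouring:
  clique {i,k,q,w} ⇒ need ≥ 4
  assign a→R2 i→R2 k→R0 q→R3 w→R1 — no edge inside a register ⇒ χ ≤ 4
  χ = 4

Answer: 4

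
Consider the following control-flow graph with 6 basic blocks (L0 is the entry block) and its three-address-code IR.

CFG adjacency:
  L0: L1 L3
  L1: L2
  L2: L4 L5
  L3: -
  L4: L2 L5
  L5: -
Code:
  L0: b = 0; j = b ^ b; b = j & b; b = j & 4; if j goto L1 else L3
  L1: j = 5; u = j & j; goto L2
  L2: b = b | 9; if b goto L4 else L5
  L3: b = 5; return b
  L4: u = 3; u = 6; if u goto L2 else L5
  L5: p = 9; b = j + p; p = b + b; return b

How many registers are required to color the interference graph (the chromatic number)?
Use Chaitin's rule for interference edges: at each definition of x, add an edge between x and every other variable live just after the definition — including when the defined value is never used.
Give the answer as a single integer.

Answer: 3

Analysis:
def/use:
  L0 def {b,j} use ∅
  L1 def {j,u} use ∅
  L2 def {b} use {b}
  L3 def {b} use ∅
  L4 def {u} use ∅
  L5 def {b,p} use {j}

Live sets:
  L0 li=∅ lo={b}
  L1 li={b} lo={b,j}
  L2 li={b,j} lo={b,j}
  L3 li=∅ lo=∅
  L4 li={b,j} lo={b,j}
  L5 li={j} lo=∅

Interfere edges:
  b: {j,p,u}
  j: {b,p,u}
  p: {b,j}
  u: {b,j}

Colouring:
  lower bound: {b,j,p} mutually conflict ⇒ χ ≥ 3
  assign b→R0 j→R1 p→R2 u→R2 — no edge inside a register ⇒ χ ≤ 3
  χ = 3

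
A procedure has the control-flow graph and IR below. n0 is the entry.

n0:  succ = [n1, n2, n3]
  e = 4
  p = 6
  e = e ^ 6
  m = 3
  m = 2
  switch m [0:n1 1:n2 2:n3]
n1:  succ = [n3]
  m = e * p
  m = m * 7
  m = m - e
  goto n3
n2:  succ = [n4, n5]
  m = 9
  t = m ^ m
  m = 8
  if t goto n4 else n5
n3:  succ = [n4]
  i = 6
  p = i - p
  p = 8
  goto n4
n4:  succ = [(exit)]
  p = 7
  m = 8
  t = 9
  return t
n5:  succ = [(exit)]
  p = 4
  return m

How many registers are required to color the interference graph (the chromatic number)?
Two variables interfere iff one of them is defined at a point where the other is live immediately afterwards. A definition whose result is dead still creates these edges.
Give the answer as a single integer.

Answer: 3

Derivation:
Block summaries:
  n0 def {e,m,p} use ∅
  n1 def {m} use {e,p}
  n2 def {m,t} use ∅
  n3 def {i,p} use {p}
  n4 def {m,p,t} use ∅
  n5 def {p} use {m}

Backward fixpoint:
  n0: in=∅ out={e,p}
  n1: in={e,p} out={p}
  n2: in=∅ out={m}
  n3: in={p} out=∅
  n4: in=∅ out=∅
  n5: in={m} out=∅

Interfere edges:
  e: {m,p}
  i: {p}
  m: {e,p,t}
  p: {e,i,m}
  t: {m}

Chromatic number:
  {e,m,p} pairwise interfere (3-clique) ⇒ χ ≥ 3
  assign e→R2 i→R0 m→R0 p→R1 t→R1 — no edge inside a register ⇒ χ ≤ 3
  χ = 3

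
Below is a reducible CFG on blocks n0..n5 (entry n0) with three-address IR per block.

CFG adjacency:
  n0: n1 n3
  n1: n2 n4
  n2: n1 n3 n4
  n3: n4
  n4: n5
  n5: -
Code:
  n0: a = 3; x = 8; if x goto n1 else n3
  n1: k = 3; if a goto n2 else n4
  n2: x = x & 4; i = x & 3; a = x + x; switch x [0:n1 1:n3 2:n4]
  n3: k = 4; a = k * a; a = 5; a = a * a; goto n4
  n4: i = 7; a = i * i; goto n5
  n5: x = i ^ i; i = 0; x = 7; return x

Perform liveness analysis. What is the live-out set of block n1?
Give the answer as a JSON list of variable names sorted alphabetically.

def/use:
  n0 def {a,x} use ∅
  n1 def {k} use {a}
  n2 def {a,i,x} use {x}
  n3 def {a,k} use {a}
  n4 def {a,i} use ∅
  n5 def {i,x} use {i}

Live sets:
  n0: in=∅ out={a,x}
  n1: in={a,x} out={x}
  n2: in={x} out={a,x}
  n3: in={a} out=∅
  n4: in=∅ out={i}
  n5: in={i} out=∅

live-out(n1) = ["x"]

Answer: ["x"]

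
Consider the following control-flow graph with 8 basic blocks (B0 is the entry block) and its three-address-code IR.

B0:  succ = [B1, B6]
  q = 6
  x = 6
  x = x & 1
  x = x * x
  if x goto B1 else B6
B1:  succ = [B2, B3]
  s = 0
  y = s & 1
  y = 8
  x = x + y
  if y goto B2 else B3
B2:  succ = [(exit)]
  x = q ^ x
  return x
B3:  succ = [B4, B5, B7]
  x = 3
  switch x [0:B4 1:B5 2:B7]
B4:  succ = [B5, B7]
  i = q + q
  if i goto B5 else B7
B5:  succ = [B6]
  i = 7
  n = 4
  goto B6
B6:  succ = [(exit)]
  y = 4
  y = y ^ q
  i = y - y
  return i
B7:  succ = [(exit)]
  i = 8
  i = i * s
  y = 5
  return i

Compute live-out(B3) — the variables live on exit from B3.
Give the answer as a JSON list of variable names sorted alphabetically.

Answer: ["q", "s"]

Working:
def/use:
  B0: def={q,x} ue=∅
  B1: def={s,x,y} ue={x}
  B2: def={x} ue={q,x}
  B3: def={x} ue=∅
  B4: def={i} ue={q}
  B5: def={i,n} ue=∅
  B6: def={i,y} ue={q}
  B7: def={i,y} ue={s}

Live sets:
  B0 li=∅ lo={q,x}
  B1 li={q,x} lo={q,s,x}
  B2 li={q,x} lo=∅
  B3 li={q,s} lo={q,s}
  B4 li={q,s} lo={q,s}
  B5 li={q} lo={q}
  B6 li={q} lo=∅
  B7 li={s} lo=∅

live-out(B3) = ["q", "s"]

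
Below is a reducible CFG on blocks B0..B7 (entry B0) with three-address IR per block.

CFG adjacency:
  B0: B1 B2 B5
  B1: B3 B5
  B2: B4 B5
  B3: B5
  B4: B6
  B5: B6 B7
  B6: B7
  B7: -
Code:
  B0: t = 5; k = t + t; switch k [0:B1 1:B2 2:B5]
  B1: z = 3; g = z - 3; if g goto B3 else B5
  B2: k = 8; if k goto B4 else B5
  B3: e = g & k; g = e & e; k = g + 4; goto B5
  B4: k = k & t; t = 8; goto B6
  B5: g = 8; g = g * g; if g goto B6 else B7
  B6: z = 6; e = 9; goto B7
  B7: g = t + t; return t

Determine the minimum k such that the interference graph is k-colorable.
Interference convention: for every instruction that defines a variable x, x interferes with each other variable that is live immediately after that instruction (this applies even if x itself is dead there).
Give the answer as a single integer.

Answer: 3

Working:
def/use:
  B0 def {k,t} use ∅
  B1 def {g,z} use ∅
  B2 def {k} use ∅
  B3 def {e,g,k} use {g,k}
  B4 def {k,t} use {k,t}
  B5 def {g} use ∅
  B6 def {e,z} use ∅
  B7 def {g} use {t}

Live sets:
  B0 li=∅ lo={k,t}
  B1 li={k,t} lo={g,k,t}
  B2 li={t} lo={k,t}
  B3 li={g,k,t} lo={t}
  B4 li={k,t} lo={t}
  B5 li={t} lo={t}
  B6 li={t} lo={t}
  B7 li={t} lo=∅

Interference:
  e↔{t}
  g↔{k,t}
  k↔{g,t,z}
  t↔{e,g,k,z}
  z↔{k,t}

Chromatic number:
  lower bound: {g,k,t} mutually conflict ⇒ χ ≥ 3
  3-colouring: r0={t}  r1={e,k}  r2={g,z}
  χ = 3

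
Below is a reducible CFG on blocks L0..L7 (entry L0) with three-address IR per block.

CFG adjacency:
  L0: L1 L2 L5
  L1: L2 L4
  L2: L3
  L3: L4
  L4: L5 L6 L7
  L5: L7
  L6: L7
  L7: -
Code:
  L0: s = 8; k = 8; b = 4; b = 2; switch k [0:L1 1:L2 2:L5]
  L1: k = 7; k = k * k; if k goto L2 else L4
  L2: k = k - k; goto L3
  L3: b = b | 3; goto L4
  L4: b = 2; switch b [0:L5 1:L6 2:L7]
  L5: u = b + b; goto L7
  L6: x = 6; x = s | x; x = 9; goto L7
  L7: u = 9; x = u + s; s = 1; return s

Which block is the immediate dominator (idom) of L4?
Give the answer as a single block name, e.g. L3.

idom tree: L1←L0 L2←L0 L3←L2 L4←L0 L5←L0 L6←L4 L7←L0
Join-block Dom:
  L2: preds {L0,L1}: {L0} ∩ {L0,L1} = {L0}; idom=L0
  L4: preds {L1,L3}: {L0,L1} ∩ {L0,L2,L3} = {L0}; idom=L0
  L5: preds {L0,L4}: {L0} ∩ {L0,L4} = {L0}; idom=L0
  L7: preds {L4,L5,L6}: {L0,L4} ∩ {L0,L5} ∩ {L0,L4,L6} = {L0}; idom=L0

idom(L4) = L0

Answer: L0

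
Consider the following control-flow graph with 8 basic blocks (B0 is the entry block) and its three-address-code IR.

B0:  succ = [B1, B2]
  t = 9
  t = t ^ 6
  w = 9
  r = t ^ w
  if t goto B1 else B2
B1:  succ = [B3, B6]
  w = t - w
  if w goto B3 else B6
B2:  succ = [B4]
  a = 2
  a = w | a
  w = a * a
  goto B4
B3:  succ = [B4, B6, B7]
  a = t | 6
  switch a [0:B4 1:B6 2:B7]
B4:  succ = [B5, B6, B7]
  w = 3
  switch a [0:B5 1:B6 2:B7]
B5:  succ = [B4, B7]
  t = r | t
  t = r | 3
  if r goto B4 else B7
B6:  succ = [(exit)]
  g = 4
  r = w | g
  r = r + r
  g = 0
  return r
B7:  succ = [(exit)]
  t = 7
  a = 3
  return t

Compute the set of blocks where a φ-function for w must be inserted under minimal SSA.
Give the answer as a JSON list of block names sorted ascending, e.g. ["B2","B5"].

Answer: ["B4", "B6", "B7"]

Analysis:
idom tree: B1←B0 B2←B0 B3←B1 B4←B0 B5←B4 B6←B0 B7←B0
Dom at joins:
  B4: preds {B2,B3,B5}: {B0,B2} ∩ {B0,B1,B3} ∩ {B0,B4,B5} = {B0}; idom=B0
  B6: preds {B1,B3,B4}: {B0,B1} ∩ {B0,B1,B3} ∩ {B0,B4} = {B0}; idom=B0
  B7: preds {B3,B4,B5}: {B0,B1,B3} ∩ {B0,B4} ∩ {B0,B4,B5} = {B0}; idom=B0

DF walk-up:
  join B4 pred B2: B2 stop@B0
  join B4 pred B3: B3→B1 stop@B0
  join B4 pred B5: B5→B4 stop@B0
  join B6 pred B1: B1 stop@B0
  join B6 pred B3: B3→B1 stop@B0
  join B6 pred B4: B4 stop@B0
  join B7 pred B3: B3→B1 stop@B0
  join B7 pred B4: B4 stop@B0
  join B7 pred B5: B5→B4 stop@B0
  B0 → ∅
  B1 → {B4,B6,B7}
  B2 → {B4}
  B3 → {B4,B6,B7}
  B4 → {B4,B6,B7}
  B5 → {B4,B7}
  B6 → ∅
  B7 → ∅

φ for w: defs {B0,B1,B2,B4}
  DF⁺ = {B4,B6,B7}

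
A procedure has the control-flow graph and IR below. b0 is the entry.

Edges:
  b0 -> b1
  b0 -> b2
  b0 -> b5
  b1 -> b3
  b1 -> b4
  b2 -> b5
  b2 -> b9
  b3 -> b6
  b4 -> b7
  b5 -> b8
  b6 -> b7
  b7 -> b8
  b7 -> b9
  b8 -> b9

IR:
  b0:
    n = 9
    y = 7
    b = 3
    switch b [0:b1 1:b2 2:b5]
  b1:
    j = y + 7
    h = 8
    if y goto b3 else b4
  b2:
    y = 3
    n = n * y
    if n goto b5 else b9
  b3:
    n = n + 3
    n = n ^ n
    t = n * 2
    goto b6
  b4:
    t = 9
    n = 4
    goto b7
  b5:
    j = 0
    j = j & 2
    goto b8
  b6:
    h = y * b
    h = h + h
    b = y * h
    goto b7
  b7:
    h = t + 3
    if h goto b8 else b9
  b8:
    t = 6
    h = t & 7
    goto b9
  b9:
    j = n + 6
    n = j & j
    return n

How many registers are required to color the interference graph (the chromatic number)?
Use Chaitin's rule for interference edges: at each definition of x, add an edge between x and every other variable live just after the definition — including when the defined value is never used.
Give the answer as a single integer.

Block summaries:
  b0 def {b,n,y} use ∅
  b1 def {h,j} use {y}
  b2 def {n,y} use {n}
  b3 def {n,t} use {n}
  b4 def {n,t} use ∅
  b5 def {j} use ∅
  b6 def {b,h} use {b,y}
  b7 def {h} use {t}
  b8 def {h,t} use ∅
  b9 def {j,n} use {n}

Liveness:
  live b0: ∅→{b,n,y}
  live b1: {b,n,y}→{b,n,y}
  live b2: {n}→{n}
  live b3: {b,n,y}→{b,n,t,y}
  live b4: ∅→{n,t}
  live b5: {n}→{n}
  live b6: {b,n,t,y}→{n,t}
  live b7: {n,t}→{n}
  live b8: {n}→{n}
  live b9: {n}→∅

Interference:
  b: {h,j,n,t,y}
  h: {b,n,t,y}
  j: {b,n,y}
  n: {b,h,j,t,y}
  t: {b,h,n,y}
  y: {b,h,j,n,t}

Registers:
  {b,h,n,t,y} pairwise interfere (5-clique) ⇒ χ ≥ 5
  assign b→R0 h→R3 j→R3 n→R1 t→R4 y→R2 — no edge inside a register ⇒ χ ≤ 5
  χ = 5

Answer: 5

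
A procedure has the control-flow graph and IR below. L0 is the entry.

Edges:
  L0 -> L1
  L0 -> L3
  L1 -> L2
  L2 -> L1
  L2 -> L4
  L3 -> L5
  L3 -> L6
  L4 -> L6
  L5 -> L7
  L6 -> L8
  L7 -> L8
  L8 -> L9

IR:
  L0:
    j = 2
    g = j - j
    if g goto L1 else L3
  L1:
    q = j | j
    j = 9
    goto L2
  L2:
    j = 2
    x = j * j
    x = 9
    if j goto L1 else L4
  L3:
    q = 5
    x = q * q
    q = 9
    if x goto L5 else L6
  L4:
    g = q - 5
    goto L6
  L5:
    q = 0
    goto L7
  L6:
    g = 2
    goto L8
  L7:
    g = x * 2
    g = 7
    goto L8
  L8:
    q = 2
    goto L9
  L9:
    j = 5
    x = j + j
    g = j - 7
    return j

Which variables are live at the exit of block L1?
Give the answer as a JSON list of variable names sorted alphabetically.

Answer: ["q"]

Working:
Block summaries:
  L0 def {g,j} use ∅
  L1 def {j,q} use {j}
  L2 def {j,x} use ∅
  L3 def {q,x} use ∅
  L4 def {g} use {q}
  L5 def {q} use ∅
  L6 def {g} use ∅
  L7 def {g} use {x}
  L8 def {q} use ∅
  L9 def {g,j,x} use ∅

Liveness:
  live L0: ∅→{j}
  live L1: {j}→{q}
  live L2: {q}→{j,q}
  live L3: ∅→{x}
  live L4: {q}→∅
  live L5: {x}→{x}
  live L6: ∅→∅
  live L7: {x}→∅
  live L8: ∅→∅
  live L9: ∅→∅

live-out(L1) = ["q"]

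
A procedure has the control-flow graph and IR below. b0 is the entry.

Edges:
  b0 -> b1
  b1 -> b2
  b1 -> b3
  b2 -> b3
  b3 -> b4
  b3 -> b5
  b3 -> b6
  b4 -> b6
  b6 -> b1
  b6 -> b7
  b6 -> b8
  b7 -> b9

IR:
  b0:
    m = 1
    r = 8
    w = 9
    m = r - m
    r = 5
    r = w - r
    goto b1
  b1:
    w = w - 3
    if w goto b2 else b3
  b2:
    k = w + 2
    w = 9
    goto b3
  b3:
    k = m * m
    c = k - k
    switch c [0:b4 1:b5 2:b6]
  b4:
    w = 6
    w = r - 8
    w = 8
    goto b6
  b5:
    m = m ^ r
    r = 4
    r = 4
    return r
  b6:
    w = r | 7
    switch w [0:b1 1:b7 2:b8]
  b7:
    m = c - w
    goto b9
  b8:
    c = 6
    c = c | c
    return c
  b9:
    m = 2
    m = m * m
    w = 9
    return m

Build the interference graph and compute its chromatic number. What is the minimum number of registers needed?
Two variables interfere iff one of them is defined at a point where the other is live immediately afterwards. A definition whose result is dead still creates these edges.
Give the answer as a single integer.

Answer: 4

Derivation:
Per-block:
  b0 def {m,r,w} use ∅
  b1 def {w} use {w}
  b2 def {k,w} use {w}
  b3 def {c,k} use {m}
  b4 def {w} use {r}
  b5 def {m,r} use {m,r}
  b6 def {w} use {r}
  b7 def {m} use {c,w}
  b8 def {c} use ∅
  b9 def {m,w} use ∅

Liveness:
  b0 li=∅ lo={m,r,w}
  b1 li={m,r,w} lo={m,r,w}
  b2 li={m,r,w} lo={m,r}
  b3 li={m,r} lo={c,m,r}
  b4 li={c,m,r} lo={c,m,r}
  b5 li={m,r} lo=∅
  b6 li={c,m,r} lo={c,m,r,w}
  b7 li={c,w} lo=∅
  b8 li=∅ lo=∅
  b9 li=∅ lo=∅

Interfere edges:
  c: {m,r,w}
  k: {m,r}
  m: {c,k,r,w}
  r: {c,k,m,w}
  w: {c,m,r}

Colouring:
  clique {c,m,r,w} ⇒ need ≥ 4
  4-colouring: r0={m}  r1={r}  r2={c,k}  r3={w}
  χ = 4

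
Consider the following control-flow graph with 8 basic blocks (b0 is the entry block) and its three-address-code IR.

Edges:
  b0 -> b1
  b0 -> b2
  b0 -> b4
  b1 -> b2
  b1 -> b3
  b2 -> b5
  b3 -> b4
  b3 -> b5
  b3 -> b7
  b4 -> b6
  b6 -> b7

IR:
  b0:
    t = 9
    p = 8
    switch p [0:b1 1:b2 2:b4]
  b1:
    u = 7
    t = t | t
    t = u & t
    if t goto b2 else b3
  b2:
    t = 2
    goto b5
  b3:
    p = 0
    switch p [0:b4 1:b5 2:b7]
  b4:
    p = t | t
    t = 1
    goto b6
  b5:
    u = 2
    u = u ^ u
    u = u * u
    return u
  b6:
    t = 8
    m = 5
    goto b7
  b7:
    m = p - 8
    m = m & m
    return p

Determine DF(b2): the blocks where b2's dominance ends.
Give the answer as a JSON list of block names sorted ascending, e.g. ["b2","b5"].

Answer: ["b5"]

Derivation:
idom tree: b1←b0 b2←b0 b3←b1 b4←b0 b5←b0 b6←b4 b7←b0
Join-block Dom:
  b2: preds {b0,b1}: {b0} ∩ {b0,b1} = {b0}; idom=b0
  b4: preds {b0,b3}: {b0} ∩ {b0,b1,b3} = {b0}; idom=b0
  b5: preds {b2,b3}: {b0,b2} ∩ {b0,b1,b3} = {b0}; idom=b0
  b7: preds {b3,b6}: {b0,b1,b3} ∩ {b0,b4,b6} = {b0}; idom=b0

Frontier:
  join b2 pred b0: · stop@b0
  join b2 pred b1: b1 stop@b0
  join b4 pred b0: · stop@b0
  join b4 pred b3: b3→b1 stop@b0
  join b5 pred b2: b2 stop@b0
  join b5 pred b3: b3→b1 stop@b0
  join b7 pred b3: b3→b1 stop@b0
  join b7 pred b6: b6→b4 stop@b0
  DF(b0)=∅
  DF(b1)={b2,b4,b5,b7}
  DF(b2)={b5}
  DF(b3)={b4,b5,b7}
  DF(b4)={b7}
  DF(b5)=∅
  DF(b6)={b7}
  DF(b7)=∅

DF(b2) = ["b5"]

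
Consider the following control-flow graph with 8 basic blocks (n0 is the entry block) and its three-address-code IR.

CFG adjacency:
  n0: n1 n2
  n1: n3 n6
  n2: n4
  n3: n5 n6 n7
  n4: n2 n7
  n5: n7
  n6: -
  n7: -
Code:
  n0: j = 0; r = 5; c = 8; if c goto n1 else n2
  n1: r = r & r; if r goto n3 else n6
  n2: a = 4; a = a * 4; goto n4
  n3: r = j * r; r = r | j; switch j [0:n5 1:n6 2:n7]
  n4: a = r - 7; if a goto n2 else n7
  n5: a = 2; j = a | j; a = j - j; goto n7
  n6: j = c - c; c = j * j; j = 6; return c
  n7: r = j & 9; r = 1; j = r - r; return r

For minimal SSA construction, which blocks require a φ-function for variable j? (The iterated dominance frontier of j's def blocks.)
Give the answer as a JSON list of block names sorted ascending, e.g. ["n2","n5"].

Answer: ["n7"]

Derivation:
idom tree: n1←n0 n2←n0 n3←n1 n4←n2 n5←n3 n6←n1 n7←n0
Join-block Dom:
  n2: preds {n0,n4}: {n0} ∩ {n0,n2,n4} = {n0}; idom=n0
  n6: preds {n1,n3}: {n0,n1} ∩ {n0,n1,n3} = {n0,n1}; idom=n1
  n7: preds {n3,n4,n5}: {n0,n1,n3} ∩ {n0,n2,n4} ∩ {n0,n1,n3,n5} = {n0}; idom=n0

DF derivation:
  join n2 pred n0: · stop@n0
  join n2 pred n4: n4→n2 stop@n0
  join n6 pred n1: · stop@n1
  join n6 pred n3: n3 stop@n1
  join n7 pred n3: n3→n1 stop@n0
  join n7 pred n4: n4→n2 stop@n0
  join n7 pred n5: n5→n3→n1 stop@n0
  n0 → ∅
  n1 → {n7}
  n2 → {n2,n7}
  n3 → {n6,n7}
  n4 → {n2,n7}
  n5 → {n7}
  n6 → ∅
  n7 → ∅

φ for j: defs {n0,n5,n6,n7}
  DF⁺ = {n7}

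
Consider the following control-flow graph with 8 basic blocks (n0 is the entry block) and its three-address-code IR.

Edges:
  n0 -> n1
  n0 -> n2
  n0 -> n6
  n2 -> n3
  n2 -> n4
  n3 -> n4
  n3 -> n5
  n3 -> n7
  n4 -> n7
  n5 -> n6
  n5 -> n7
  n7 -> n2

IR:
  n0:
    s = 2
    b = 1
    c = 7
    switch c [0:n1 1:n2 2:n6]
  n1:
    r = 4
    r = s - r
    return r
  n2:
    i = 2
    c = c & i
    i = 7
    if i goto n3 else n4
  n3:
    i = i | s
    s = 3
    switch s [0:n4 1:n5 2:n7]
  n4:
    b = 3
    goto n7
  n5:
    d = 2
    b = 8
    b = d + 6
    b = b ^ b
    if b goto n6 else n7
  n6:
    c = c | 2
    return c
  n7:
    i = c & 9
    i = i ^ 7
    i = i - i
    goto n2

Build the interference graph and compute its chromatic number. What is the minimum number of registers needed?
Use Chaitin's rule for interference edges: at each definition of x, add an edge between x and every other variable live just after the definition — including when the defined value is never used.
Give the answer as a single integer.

Answer: 4

Working:
Block summaries:
  n0: {b,c,s} / ∅
  n1: {r} / {s}
  n2: {c,i} / {c}
  n3: {i,s} / {i,s}
  n4: {b} / ∅
  n5: {b,d} / ∅
  n6: {c} / {c}
  n7: {i} / {c}

Backward fixpoint:
  n0: in=∅ out={c,s}
  n1: in={s} out=∅
  n2: in={c,s} out={c,i,s}
  n3: in={c,i,s} out={c,s}
  n4: in={c,s} out={c,s}
  n5: in={c,s} out={c,s}
  n6: in={c} out=∅
  n7: in={c,s} out={c,s}

Interference:
  b↔{c,d,s}
  c↔{b,d,i,s}
  d↔{b,c,s}
  i↔{c,s}
  r↔{s}
  s↔{b,c,d,i,r}

Chromatic number:
  {b,c,d,s} pairwise interfere (4-clique) ⇒ χ ≥ 4
  assign b→R2 c→R1 d→R3 i→R2 r→R1 s→R0 — no edge inside a register ⇒ χ ≤ 4
  χ = 4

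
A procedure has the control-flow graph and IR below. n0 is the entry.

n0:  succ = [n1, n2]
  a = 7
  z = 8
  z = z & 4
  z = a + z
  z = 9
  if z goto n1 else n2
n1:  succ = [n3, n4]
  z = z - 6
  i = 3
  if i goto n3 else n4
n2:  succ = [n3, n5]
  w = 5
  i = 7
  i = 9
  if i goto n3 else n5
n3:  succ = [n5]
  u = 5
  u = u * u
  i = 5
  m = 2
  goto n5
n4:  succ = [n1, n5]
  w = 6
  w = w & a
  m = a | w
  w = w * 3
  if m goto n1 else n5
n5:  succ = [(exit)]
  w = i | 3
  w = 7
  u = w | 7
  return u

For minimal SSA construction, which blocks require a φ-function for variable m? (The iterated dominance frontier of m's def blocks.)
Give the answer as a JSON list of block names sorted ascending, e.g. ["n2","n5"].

Answer: ["n1", "n3", "n5"]

Analysis:
idom tree: n1←n0 n2←n0 n3←n0 n4←n1 n5←n0
Dom at joins:
  n1: preds {n0,n4}: {n0} ∩ {n0,n1,n4} = {n0}; idom=n0
  n3: preds {n1,n2}: {n0,n1} ∩ {n0,n2} = {n0}; idom=n0
  n5: preds {n2,n3,n4}: {n0,n2} ∩ {n0,n3} ∩ {n0,n1,n4} = {n0}; idom=n0

Frontier:
  n1←n0: walk · to n0
  n1←n4: walk n4→n1 to n0
  n3←n1: walk n1 to n0
  n3←n2: walk n2 to n0
  n5←n2: walk n2 to n0
  n5←n3: walk n3 to n0
  n5←n4: walk n4→n1 to n0
  n0: DF=∅
  n1: DF={n1,n3,n5}
  n2: DF={n3,n5}
  n3: DF={n5}
  n4: DF={n1,n5}
  n5: DF=∅

φ for m: defs {n3,n4}
  DF⁺ = {n1,n3,n5}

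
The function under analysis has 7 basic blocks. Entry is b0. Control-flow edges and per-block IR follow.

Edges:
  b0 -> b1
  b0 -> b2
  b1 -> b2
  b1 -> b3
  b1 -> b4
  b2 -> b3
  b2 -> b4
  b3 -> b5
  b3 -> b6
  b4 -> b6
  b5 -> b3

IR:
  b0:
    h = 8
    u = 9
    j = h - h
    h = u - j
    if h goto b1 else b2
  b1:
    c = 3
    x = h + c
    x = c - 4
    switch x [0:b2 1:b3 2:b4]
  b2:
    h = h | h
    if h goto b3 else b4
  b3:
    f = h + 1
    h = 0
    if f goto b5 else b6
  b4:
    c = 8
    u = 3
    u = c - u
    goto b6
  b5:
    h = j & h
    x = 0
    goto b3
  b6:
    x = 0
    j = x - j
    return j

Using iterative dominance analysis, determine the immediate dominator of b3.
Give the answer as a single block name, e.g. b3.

Answer: b0

Working:
idom tree: b1←b0 b2←b0 b3←b0 b4←b0 b5←b3 b6←b0
Dom∩ at merges:
  b2: preds {b0,b1}: {b0} ∩ {b0,b1} = {b0}; idom=b0
  b3: preds {b1,b2,b5}: {b0,b1} ∩ {b0,b2} ∩ {b0,b3,b5} = {b0}; idom=b0
  b4: preds {b1,b2}: {b0,b1} ∩ {b0,b2} = {b0}; idom=b0
  b6: preds {b3,b4}: {b0,b3} ∩ {b0,b4} = {b0}; idom=b0

idom(b3) = b0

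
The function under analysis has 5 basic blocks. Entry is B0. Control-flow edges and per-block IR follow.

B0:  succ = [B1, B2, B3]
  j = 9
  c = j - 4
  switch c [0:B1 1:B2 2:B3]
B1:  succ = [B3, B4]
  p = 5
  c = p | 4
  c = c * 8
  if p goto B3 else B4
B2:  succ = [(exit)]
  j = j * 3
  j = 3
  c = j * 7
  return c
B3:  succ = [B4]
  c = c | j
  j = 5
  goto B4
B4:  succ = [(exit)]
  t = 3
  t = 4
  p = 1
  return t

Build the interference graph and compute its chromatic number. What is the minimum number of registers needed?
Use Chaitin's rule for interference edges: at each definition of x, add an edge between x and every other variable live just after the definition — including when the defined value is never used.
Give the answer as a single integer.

Block summaries:
  B0: {c,j} / ∅
  B1: {c,p} / ∅
  B2: {c,j} / {j}
  B3: {c,j} / {c,j}
  B4: {p,t} / ∅

Liveness:
  live B0: ∅→{c,j}
  live B1: {j}→{c,j}
  live B2: {j}→∅
  live B3: {c,j}→∅
  live B4: ∅→∅

Interfere edges:
  c — {j,p}
  j — {c,p}
  p — {c,j,t}
  t — {p}

Chromatic number:
  {c,j,p} pairwise interfere (3-clique) ⇒ χ ≥ 3
  3-colouring: R0={p}  R1={c,t}  R2={j}
  χ = 3

Answer: 3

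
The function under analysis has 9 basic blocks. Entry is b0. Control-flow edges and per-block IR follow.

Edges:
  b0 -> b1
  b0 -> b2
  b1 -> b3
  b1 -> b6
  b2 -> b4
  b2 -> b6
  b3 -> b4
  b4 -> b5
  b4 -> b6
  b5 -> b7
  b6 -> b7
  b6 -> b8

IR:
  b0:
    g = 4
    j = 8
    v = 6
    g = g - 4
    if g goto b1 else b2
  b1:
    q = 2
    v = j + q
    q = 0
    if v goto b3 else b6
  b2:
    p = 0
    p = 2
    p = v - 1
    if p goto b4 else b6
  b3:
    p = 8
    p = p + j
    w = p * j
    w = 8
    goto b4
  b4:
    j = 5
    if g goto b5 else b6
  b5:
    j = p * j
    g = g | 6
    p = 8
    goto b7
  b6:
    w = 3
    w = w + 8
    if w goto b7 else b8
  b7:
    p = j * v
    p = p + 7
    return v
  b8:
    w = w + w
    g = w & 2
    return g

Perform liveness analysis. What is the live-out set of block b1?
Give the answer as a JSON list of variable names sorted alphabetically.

Answer: ["g", "j", "v"]

Working:
Block summaries:
  b0 def {g,j,v} use ∅
  b1 def {q,v} use {j}
  b2 def {p} use {v}
  b3 def {p,w} use {j}
  b4 def {j} use {g}
  b5 def {g,j,p} use {g,j,p}
  b6 def {w} use ∅
  b7 def {p} use {j,v}
  b8 def {g,w} use {w}

Live sets:
  live b0: ∅→{g,j,v}
  live b1: {g,j}→{g,j,v}
  live b2: {g,j,v}→{g,j,p,v}
  live b3: {g,j,v}→{g,p,v}
  live b4: {g,p,v}→{g,j,p,v}
  live b5: {g,j,p,v}→{j,v}
  live b6: {j,v}→{j,v,w}
  live b7: {j,v}→∅
  live b8: {w}→∅

live-out(b1) = ["g", "j", "v"]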